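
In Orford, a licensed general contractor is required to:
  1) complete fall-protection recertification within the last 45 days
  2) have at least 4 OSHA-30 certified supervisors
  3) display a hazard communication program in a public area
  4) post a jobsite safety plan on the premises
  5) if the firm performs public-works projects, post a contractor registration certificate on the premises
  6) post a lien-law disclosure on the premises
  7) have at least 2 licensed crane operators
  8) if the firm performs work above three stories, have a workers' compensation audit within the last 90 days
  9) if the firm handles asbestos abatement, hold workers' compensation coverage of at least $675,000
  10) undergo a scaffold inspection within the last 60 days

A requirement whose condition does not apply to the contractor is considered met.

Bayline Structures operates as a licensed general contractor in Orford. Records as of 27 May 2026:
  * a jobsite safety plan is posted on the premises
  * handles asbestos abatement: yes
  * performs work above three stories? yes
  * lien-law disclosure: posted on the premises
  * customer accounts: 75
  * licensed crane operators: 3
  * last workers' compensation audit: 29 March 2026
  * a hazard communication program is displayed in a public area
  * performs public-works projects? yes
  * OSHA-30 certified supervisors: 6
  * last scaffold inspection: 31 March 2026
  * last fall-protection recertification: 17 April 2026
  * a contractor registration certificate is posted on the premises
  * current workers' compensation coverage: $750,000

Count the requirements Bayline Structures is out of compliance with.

1. fall-protection recertification 40 days ago vs limit 45 → met
2. OSHA-30 certified supervisors 6 ≥ 4 → met
3. hazard communication program present → met
4. jobsite safety plan present → met
5. condition 'performs public-works projects' holds; contractor registration certificate present → met
6. lien-law disclosure present → met
7. licensed crane operators 3 ≥ 2 → met
8. condition 'performs work above three stories' holds; workers' compensation audit 59 days ago vs limit 90 → met
9. condition 'handles asbestos abatement' holds; workers' compensation coverage $750,000 ≥ $675,000 → met
10. scaffold inspection 57 days ago vs limit 60 → met
Not met: 0 of 10

0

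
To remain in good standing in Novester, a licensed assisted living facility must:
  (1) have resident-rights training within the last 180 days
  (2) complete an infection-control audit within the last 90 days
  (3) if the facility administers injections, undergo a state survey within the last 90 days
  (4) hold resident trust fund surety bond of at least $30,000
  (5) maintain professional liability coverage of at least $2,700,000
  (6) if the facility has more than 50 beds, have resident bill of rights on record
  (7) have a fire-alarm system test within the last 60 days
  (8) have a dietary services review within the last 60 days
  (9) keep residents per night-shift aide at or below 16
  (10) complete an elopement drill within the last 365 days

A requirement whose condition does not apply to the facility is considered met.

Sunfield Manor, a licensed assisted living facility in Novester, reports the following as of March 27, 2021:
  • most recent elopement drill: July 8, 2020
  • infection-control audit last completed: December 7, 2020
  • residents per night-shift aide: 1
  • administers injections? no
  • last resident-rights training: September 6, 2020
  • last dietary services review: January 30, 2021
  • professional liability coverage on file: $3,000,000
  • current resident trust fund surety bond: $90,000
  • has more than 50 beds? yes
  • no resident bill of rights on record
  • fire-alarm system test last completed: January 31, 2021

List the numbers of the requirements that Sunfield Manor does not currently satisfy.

1. resident-rights training 202 days ago vs limit 180 → not met
2. infection-control audit 110 days ago vs limit 90 → not met
3. condition 'administers injections' does not hold → requirement n/a → met
4. resident trust fund surety bond $90,000 ≥ $30,000 → met
5. professional liability coverage $3,000,000 ≥ $2,700,000 → met
6. condition 'has more than 50 beds' holds; resident bill of rights absent → not met
7. fire-alarm system test 55 days ago vs limit 60 → met
8. dietary services review 56 days ago vs limit 60 → met
9. residents per night-shift aide 1 ≤ 16 → met
10. elopement drill 262 days ago vs limit 365 → met
Not met: 1, 2, 6

1, 2, 6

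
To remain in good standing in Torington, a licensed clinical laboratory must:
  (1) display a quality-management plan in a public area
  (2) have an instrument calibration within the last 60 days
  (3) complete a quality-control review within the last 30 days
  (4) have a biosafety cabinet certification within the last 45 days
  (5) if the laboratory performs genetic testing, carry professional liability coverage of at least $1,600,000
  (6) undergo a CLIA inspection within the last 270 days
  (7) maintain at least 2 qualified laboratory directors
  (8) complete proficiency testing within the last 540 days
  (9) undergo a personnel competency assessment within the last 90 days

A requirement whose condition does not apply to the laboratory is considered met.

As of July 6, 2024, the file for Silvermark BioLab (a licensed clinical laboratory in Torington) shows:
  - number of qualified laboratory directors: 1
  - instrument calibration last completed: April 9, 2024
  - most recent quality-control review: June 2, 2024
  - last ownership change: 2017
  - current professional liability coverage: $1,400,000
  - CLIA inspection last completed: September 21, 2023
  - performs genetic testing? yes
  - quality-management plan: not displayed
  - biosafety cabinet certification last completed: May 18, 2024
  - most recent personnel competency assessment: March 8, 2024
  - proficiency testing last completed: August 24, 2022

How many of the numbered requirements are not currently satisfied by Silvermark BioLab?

9

1. quality-management plan absent → not met
2. instrument calibration 88 days ago vs limit 60 → not met
3. quality-control review 34 days ago vs limit 30 → not met
4. biosafety cabinet certification 49 days ago vs limit 45 → not met
5. condition 'performs genetic testing' holds; professional liability coverage $1,400,000 < $1,600,000 → not met
6. CLIA inspection 289 days ago vs limit 270 → not met
7. qualified laboratory directors 1 < 2 → not met
8. proficiency testing 682 days ago vs limit 540 → not met
9. personnel competency assessment 120 days ago vs limit 90 → not met
Not met: 9 of 9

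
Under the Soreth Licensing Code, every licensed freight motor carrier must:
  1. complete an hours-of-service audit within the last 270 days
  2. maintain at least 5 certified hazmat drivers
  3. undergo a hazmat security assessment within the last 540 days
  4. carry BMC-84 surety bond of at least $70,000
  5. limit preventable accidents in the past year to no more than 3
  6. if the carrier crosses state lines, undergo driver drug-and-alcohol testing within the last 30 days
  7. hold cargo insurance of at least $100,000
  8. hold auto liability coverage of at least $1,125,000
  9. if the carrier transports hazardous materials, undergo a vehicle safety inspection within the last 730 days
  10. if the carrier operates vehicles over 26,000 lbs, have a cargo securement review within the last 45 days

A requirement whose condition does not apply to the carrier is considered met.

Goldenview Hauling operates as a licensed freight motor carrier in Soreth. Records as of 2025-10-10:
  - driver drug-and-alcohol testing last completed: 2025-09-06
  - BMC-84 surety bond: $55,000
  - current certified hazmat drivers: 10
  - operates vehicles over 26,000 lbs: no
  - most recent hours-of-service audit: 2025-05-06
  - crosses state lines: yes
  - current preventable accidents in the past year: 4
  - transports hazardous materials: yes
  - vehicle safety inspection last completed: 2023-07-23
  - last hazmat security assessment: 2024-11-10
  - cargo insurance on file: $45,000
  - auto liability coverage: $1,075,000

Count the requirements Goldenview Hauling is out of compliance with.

6

1. hours-of-service audit 157 days ago vs limit 270 → met
2. certified hazmat drivers 10 ≥ 5 → met
3. hazmat security assessment 334 days ago vs limit 540 → met
4. BMC-84 surety bond $55,000 < $70,000 → not met
5. preventable accidents in the past year 4 > 3 → not met
6. condition 'crosses state lines' holds; driver drug-and-alcohol testing 34 days ago vs limit 30 → not met
7. cargo insurance $45,000 < $100,000 → not met
8. auto liability coverage $1,075,000 < $1,125,000 → not met
9. condition 'transports hazardous materials' holds; vehicle safety inspection 810 days ago vs limit 730 → not met
10. condition 'operates vehicles over 26,000 lbs' does not hold → requirement n/a → met
Not met: 6 of 10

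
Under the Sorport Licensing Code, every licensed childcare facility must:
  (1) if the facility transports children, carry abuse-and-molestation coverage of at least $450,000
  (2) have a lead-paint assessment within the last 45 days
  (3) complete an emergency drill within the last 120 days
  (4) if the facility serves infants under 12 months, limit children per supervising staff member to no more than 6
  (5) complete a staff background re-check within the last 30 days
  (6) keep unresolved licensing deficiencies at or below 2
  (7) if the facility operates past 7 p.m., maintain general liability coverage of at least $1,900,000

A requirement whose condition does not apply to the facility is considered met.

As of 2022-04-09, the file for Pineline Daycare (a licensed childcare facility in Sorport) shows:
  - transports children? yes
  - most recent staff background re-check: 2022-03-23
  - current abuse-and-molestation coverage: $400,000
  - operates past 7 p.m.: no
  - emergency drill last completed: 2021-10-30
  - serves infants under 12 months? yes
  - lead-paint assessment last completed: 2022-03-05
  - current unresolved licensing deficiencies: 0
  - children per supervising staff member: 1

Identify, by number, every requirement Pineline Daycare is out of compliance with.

1. condition 'transports children' holds; abuse-and-molestation coverage $400,000 < $450,000 → not met
2. lead-paint assessment 35 days ago vs limit 45 → met
3. emergency drill 161 days ago vs limit 120 → not met
4. condition 'serves infants under 12 months' holds; children per supervising staff member 1 ≤ 6 → met
5. staff background re-check 17 days ago vs limit 30 → met
6. unresolved licensing deficiencies 0 ≤ 2 → met
7. condition 'operates past 7 p.m.' does not hold → requirement n/a → met
Not met: 1, 3

1, 3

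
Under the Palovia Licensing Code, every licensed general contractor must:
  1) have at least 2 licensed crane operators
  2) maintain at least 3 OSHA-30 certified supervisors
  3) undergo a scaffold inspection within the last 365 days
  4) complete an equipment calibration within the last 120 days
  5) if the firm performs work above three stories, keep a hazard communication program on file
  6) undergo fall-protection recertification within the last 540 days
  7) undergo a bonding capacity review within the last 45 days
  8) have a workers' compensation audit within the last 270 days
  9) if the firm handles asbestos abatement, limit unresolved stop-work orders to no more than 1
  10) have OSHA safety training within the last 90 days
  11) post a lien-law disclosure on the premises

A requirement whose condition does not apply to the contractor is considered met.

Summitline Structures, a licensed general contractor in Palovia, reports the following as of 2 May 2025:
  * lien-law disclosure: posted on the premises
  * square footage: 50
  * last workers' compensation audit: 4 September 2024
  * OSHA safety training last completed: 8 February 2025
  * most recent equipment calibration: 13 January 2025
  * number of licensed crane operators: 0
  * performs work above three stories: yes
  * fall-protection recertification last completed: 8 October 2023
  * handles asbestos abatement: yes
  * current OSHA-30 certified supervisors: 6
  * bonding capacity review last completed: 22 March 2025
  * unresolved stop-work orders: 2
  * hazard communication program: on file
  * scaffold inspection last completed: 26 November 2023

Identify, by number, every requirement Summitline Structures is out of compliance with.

1. licensed crane operators 0 < 2 → not met
2. OSHA-30 certified supervisors 6 ≥ 3 → met
3. scaffold inspection 523 days ago vs limit 365 → not met
4. equipment calibration 109 days ago vs limit 120 → met
5. condition 'performs work above three stories' holds; hazard communication program present → met
6. fall-protection recertification 572 days ago vs limit 540 → not met
7. bonding capacity review 41 days ago vs limit 45 → met
8. workers' compensation audit 240 days ago vs limit 270 → met
9. condition 'handles asbestos abatement' holds; unresolved stop-work orders 2 > 1 → not met
10. OSHA safety training 83 days ago vs limit 90 → met
11. lien-law disclosure present → met
Not met: 1, 3, 6, 9

1, 3, 6, 9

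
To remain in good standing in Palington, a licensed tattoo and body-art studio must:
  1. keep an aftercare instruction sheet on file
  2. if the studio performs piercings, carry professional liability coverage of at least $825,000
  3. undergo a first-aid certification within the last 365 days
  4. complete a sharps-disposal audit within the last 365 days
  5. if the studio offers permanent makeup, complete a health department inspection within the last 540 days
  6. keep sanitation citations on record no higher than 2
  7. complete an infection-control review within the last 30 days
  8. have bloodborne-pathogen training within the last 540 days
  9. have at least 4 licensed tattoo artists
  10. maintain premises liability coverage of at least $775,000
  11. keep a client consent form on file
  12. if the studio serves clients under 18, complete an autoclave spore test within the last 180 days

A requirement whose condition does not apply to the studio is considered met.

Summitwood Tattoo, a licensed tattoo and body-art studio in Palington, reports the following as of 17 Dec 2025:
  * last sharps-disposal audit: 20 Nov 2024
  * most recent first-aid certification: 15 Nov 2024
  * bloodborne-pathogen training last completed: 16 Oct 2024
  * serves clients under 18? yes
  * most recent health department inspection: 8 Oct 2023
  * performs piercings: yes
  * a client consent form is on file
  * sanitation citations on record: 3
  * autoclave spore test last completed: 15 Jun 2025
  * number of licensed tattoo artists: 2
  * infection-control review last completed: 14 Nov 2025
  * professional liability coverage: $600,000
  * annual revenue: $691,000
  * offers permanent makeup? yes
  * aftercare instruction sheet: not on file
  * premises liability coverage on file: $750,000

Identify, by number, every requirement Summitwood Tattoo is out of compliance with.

1. aftercare instruction sheet absent → not met
2. condition 'performs piercings' holds; professional liability coverage $600,000 < $825,000 → not met
3. first-aid certification 397 days ago vs limit 365 → not met
4. sharps-disposal audit 392 days ago vs limit 365 → not met
5. condition 'offers permanent makeup' holds; health department inspection 801 days ago vs limit 540 → not met
6. sanitation citations on record 3 > 2 → not met
7. infection-control review 33 days ago vs limit 30 → not met
8. bloodborne-pathogen training 427 days ago vs limit 540 → met
9. licensed tattoo artists 2 < 4 → not met
10. premises liability coverage $750,000 < $775,000 → not met
11. client consent form present → met
12. condition 'serves clients under 18' holds; autoclave spore test 185 days ago vs limit 180 → not met
Not met: 1, 2, 3, 4, 5, 6, 7, 9, 10, 12

1, 2, 3, 4, 5, 6, 7, 9, 10, 12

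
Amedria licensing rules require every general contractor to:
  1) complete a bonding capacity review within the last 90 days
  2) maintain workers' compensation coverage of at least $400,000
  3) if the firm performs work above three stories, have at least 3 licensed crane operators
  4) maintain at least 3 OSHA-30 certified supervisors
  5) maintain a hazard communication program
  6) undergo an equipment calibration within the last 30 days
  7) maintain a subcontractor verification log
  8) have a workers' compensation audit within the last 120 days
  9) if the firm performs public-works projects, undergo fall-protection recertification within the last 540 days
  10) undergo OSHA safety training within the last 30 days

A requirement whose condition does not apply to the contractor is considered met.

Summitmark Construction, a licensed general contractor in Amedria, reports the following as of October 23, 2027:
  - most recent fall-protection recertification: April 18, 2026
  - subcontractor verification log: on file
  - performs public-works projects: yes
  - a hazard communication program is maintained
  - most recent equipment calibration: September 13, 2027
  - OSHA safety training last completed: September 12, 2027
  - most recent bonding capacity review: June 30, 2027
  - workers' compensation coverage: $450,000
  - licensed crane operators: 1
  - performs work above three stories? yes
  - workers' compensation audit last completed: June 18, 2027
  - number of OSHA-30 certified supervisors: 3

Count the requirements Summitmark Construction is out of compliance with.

1. bonding capacity review 115 days ago vs limit 90 → not met
2. workers' compensation coverage $450,000 ≥ $400,000 → met
3. condition 'performs work above three stories' holds; licensed crane operators 1 < 3 → not met
4. OSHA-30 certified supervisors 3 ≥ 3 → met
5. hazard communication program present → met
6. equipment calibration 40 days ago vs limit 30 → not met
7. subcontractor verification log present → met
8. workers' compensation audit 127 days ago vs limit 120 → not met
9. condition 'performs public-works projects' holds; fall-protection recertification 553 days ago vs limit 540 → not met
10. OSHA safety training 41 days ago vs limit 30 → not met
Not met: 6 of 10

6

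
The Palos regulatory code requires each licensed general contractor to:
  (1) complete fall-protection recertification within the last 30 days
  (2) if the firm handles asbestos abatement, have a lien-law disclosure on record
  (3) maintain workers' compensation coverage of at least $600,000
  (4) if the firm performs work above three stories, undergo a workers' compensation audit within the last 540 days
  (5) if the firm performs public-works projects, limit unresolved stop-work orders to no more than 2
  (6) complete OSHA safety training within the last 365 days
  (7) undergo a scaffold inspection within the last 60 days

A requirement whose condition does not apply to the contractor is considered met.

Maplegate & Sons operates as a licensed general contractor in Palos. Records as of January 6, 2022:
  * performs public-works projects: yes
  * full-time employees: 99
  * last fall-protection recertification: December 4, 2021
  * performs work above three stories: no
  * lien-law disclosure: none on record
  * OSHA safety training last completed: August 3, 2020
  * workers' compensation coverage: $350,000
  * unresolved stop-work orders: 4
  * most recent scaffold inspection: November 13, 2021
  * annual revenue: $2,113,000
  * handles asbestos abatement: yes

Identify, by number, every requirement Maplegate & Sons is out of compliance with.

1, 2, 3, 5, 6

1. fall-protection recertification 33 days ago vs limit 30 → not met
2. condition 'handles asbestos abatement' holds; lien-law disclosure absent → not met
3. workers' compensation coverage $350,000 < $600,000 → not met
4. condition 'performs work above three stories' does not hold → requirement n/a → met
5. condition 'performs public-works projects' holds; unresolved stop-work orders 4 > 2 → not met
6. OSHA safety training 521 days ago vs limit 365 → not met
7. scaffold inspection 54 days ago vs limit 60 → met
Not met: 1, 2, 3, 5, 6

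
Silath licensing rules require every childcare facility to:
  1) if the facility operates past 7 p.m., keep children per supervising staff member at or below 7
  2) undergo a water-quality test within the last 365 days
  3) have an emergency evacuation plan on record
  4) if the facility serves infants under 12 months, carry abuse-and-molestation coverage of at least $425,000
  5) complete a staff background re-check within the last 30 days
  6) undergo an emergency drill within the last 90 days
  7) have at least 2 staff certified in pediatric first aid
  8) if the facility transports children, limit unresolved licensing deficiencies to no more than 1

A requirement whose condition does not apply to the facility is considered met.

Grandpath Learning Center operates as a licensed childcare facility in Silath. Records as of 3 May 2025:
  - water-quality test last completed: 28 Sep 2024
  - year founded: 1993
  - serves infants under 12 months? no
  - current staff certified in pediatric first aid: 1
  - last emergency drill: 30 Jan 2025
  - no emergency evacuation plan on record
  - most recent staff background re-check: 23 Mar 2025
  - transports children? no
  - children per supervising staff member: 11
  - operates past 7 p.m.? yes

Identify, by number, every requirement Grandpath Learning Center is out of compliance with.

1. condition 'operates past 7 p.m.' holds; children per supervising staff member 11 > 7 → not met
2. water-quality test 217 days ago vs limit 365 → met
3. emergency evacuation plan absent → not met
4. condition 'serves infants under 12 months' does not hold → requirement n/a → met
5. staff background re-check 41 days ago vs limit 30 → not met
6. emergency drill 93 days ago vs limit 90 → not met
7. staff certified in pediatric first aid 1 < 2 → not met
8. condition 'transports children' does not hold → requirement n/a → met
Not met: 1, 3, 5, 6, 7

1, 3, 5, 6, 7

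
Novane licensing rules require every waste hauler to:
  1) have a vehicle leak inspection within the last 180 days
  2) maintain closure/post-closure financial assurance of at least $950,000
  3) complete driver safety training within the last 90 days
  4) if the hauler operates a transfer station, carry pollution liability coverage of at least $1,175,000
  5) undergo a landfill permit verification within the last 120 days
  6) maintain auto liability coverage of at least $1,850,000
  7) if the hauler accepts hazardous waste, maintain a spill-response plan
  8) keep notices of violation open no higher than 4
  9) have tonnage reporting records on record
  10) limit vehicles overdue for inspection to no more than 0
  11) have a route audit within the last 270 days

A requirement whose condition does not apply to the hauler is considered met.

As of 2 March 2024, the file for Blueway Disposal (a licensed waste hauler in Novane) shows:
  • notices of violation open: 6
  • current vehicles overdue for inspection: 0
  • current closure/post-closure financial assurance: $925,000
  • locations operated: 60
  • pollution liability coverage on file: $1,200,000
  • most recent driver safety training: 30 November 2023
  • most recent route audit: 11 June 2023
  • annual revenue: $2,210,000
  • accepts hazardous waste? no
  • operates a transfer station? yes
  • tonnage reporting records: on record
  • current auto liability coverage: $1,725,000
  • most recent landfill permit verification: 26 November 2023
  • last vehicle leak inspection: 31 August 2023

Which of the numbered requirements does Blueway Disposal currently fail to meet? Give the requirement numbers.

1, 2, 3, 6, 8

1. vehicle leak inspection 184 days ago vs limit 180 → not met
2. closure/post-closure financial assurance $925,000 < $950,000 → not met
3. driver safety training 93 days ago vs limit 90 → not met
4. condition 'operates a transfer station' holds; pollution liability coverage $1,200,000 ≥ $1,175,000 → met
5. landfill permit verification 97 days ago vs limit 120 → met
6. auto liability coverage $1,725,000 < $1,850,000 → not met
7. condition 'accepts hazardous waste' does not hold → requirement n/a → met
8. notices of violation open 6 > 4 → not met
9. tonnage reporting records present → met
10. vehicles overdue for inspection 0 ≤ 0 → met
11. route audit 265 days ago vs limit 270 → met
Not met: 1, 2, 3, 6, 8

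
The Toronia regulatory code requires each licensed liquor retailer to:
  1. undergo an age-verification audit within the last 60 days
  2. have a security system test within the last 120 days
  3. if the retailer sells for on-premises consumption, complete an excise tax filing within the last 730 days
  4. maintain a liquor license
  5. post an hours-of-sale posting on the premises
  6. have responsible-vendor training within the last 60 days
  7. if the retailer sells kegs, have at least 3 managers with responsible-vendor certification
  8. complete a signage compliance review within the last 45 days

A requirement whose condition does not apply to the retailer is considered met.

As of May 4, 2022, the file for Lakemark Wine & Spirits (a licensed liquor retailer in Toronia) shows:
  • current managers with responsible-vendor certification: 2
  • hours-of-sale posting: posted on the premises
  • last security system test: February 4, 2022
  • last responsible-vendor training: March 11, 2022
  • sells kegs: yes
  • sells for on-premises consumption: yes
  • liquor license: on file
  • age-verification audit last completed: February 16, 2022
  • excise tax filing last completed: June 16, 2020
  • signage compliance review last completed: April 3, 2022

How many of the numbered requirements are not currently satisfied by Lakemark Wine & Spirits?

2

1. age-verification audit 77 days ago vs limit 60 → not met
2. security system test 89 days ago vs limit 120 → met
3. condition 'sells for on-premises consumption' holds; excise tax filing 687 days ago vs limit 730 → met
4. liquor license present → met
5. hours-of-sale posting present → met
6. responsible-vendor training 54 days ago vs limit 60 → met
7. condition 'sells kegs' holds; managers with responsible-vendor certification 2 < 3 → not met
8. signage compliance review 31 days ago vs limit 45 → met
Not met: 2 of 8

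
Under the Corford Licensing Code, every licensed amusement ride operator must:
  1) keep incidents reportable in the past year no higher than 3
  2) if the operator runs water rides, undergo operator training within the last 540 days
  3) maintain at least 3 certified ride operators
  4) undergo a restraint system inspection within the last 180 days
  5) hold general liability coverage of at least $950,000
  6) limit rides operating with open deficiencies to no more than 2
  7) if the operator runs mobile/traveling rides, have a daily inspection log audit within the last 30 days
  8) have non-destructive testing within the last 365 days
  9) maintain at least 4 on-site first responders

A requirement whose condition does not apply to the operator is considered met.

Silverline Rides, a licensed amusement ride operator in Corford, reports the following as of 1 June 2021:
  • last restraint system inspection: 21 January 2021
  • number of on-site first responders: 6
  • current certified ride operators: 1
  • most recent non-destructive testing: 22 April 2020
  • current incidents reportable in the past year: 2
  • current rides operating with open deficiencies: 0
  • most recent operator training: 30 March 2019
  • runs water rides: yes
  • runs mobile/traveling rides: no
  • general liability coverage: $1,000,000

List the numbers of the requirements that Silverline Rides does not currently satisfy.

2, 3, 8

1. incidents reportable in the past year 2 ≤ 3 → met
2. condition 'runs water rides' holds; operator training 794 days ago vs limit 540 → not met
3. certified ride operators 1 < 3 → not met
4. restraint system inspection 131 days ago vs limit 180 → met
5. general liability coverage $1,000,000 ≥ $950,000 → met
6. rides operating with open deficiencies 0 ≤ 2 → met
7. condition 'runs mobile/traveling rides' does not hold → requirement n/a → met
8. non-destructive testing 405 days ago vs limit 365 → not met
9. on-site first responders 6 ≥ 4 → met
Not met: 2, 3, 8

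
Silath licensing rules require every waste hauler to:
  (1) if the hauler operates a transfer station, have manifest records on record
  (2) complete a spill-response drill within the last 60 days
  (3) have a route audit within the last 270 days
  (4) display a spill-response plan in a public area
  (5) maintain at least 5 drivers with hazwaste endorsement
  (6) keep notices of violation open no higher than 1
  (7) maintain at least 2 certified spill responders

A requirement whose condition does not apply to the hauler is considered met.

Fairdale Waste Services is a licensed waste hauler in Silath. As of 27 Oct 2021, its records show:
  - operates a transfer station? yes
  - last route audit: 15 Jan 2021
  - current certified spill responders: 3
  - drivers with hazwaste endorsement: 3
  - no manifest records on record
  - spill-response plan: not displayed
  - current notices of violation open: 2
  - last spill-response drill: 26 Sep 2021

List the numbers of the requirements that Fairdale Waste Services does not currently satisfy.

1, 3, 4, 5, 6

1. condition 'operates a transfer station' holds; manifest records absent → not met
2. spill-response drill 31 days ago vs limit 60 → met
3. route audit 285 days ago vs limit 270 → not met
4. spill-response plan absent → not met
5. drivers with hazwaste endorsement 3 < 5 → not met
6. notices of violation open 2 > 1 → not met
7. certified spill responders 3 ≥ 2 → met
Not met: 1, 3, 4, 5, 6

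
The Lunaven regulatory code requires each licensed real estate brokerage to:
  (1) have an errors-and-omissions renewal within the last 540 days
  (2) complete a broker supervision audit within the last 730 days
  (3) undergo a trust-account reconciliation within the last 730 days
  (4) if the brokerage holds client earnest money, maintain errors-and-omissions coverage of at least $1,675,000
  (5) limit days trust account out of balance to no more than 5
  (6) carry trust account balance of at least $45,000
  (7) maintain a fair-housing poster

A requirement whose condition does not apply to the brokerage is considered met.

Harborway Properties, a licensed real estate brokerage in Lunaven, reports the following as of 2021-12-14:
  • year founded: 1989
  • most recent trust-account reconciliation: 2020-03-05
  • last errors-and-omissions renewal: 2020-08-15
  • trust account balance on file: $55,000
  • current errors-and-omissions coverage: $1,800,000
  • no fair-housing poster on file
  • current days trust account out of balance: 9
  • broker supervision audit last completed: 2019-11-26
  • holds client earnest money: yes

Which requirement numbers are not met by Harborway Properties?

1. errors-and-omissions renewal 486 days ago vs limit 540 → met
2. broker supervision audit 749 days ago vs limit 730 → not met
3. trust-account reconciliation 649 days ago vs limit 730 → met
4. condition 'holds client earnest money' holds; errors-and-omissions coverage $1,800,000 ≥ $1,675,000 → met
5. days trust account out of balance 9 > 5 → not met
6. trust account balance $55,000 ≥ $45,000 → met
7. fair-housing poster absent → not met
Not met: 2, 5, 7

2, 5, 7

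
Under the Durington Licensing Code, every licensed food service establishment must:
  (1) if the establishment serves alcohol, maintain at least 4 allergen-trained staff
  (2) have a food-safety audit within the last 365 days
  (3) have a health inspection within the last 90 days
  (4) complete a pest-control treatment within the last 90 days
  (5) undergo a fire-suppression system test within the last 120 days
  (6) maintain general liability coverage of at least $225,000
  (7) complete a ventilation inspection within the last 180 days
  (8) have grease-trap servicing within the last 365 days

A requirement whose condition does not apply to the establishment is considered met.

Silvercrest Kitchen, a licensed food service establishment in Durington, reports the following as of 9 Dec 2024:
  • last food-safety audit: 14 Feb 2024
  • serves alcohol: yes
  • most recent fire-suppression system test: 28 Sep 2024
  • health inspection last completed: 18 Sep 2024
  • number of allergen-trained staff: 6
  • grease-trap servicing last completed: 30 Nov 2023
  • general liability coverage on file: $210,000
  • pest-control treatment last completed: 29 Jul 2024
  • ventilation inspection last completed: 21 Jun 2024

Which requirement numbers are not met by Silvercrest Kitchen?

4, 6, 8

1. condition 'serves alcohol' holds; allergen-trained staff 6 ≥ 4 → met
2. food-safety audit 299 days ago vs limit 365 → met
3. health inspection 82 days ago vs limit 90 → met
4. pest-control treatment 133 days ago vs limit 90 → not met
5. fire-suppression system test 72 days ago vs limit 120 → met
6. general liability coverage $210,000 < $225,000 → not met
7. ventilation inspection 171 days ago vs limit 180 → met
8. grease-trap servicing 375 days ago vs limit 365 → not met
Not met: 4, 6, 8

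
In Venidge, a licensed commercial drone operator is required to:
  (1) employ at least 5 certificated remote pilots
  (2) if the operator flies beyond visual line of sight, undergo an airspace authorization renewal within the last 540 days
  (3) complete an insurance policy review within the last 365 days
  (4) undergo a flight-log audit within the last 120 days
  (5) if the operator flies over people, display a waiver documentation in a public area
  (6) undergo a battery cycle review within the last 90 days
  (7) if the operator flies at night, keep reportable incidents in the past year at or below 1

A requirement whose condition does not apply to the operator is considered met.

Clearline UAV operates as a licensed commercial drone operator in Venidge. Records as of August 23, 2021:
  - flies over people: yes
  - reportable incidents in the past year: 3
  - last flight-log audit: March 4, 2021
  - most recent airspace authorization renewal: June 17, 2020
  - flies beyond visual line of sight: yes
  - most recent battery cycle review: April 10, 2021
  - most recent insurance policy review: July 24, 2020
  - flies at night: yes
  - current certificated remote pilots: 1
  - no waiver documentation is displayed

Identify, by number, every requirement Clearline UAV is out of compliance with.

1, 3, 4, 5, 6, 7

1. certificated remote pilots 1 < 5 → not met
2. condition 'flies beyond visual line of sight' holds; airspace authorization renewal 432 days ago vs limit 540 → met
3. insurance policy review 395 days ago vs limit 365 → not met
4. flight-log audit 172 days ago vs limit 120 → not met
5. condition 'flies over people' holds; waiver documentation absent → not met
6. battery cycle review 135 days ago vs limit 90 → not met
7. condition 'flies at night' holds; reportable incidents in the past year 3 > 1 → not met
Not met: 1, 3, 4, 5, 6, 7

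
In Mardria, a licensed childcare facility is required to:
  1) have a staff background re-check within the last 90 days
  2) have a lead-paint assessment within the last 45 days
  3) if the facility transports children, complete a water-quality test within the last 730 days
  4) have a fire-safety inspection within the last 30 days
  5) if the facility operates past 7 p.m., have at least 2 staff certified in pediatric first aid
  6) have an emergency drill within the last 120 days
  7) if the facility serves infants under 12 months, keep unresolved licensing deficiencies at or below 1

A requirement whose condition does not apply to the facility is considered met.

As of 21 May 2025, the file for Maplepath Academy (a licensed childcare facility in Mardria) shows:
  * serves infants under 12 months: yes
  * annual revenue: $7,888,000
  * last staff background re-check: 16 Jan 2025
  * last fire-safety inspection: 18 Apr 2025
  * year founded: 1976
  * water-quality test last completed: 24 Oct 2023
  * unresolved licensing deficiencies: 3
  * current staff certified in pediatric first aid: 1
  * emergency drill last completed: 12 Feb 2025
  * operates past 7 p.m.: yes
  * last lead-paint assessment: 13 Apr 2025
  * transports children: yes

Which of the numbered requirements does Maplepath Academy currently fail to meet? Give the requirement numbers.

1. staff background re-check 125 days ago vs limit 90 → not met
2. lead-paint assessment 38 days ago vs limit 45 → met
3. condition 'transports children' holds; water-quality test 575 days ago vs limit 730 → met
4. fire-safety inspection 33 days ago vs limit 30 → not met
5. condition 'operates past 7 p.m.' holds; staff certified in pediatric first aid 1 < 2 → not met
6. emergency drill 98 days ago vs limit 120 → met
7. condition 'serves infants under 12 months' holds; unresolved licensing deficiencies 3 > 1 → not met
Not met: 1, 4, 5, 7

1, 4, 5, 7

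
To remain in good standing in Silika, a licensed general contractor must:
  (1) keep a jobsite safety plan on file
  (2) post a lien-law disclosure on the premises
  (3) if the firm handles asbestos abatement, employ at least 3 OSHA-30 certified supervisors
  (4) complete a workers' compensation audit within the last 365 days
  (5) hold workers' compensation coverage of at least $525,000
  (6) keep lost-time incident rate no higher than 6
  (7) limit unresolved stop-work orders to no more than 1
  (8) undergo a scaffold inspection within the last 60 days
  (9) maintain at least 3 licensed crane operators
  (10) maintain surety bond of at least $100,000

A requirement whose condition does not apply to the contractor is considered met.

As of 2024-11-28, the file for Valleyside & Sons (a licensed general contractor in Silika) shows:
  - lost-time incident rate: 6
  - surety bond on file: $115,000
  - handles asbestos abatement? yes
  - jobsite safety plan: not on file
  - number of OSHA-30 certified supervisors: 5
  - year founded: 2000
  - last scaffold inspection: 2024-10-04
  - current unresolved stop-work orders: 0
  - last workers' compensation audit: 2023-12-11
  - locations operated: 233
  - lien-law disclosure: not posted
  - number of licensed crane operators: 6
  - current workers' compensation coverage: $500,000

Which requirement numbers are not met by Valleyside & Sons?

1. jobsite safety plan absent → not met
2. lien-law disclosure absent → not met
3. condition 'handles asbestos abatement' holds; OSHA-30 certified supervisors 5 ≥ 3 → met
4. workers' compensation audit 353 days ago vs limit 365 → met
5. workers' compensation coverage $500,000 < $525,000 → not met
6. lost-time incident rate 6 ≤ 6 → met
7. unresolved stop-work orders 0 ≤ 1 → met
8. scaffold inspection 55 days ago vs limit 60 → met
9. licensed crane operators 6 ≥ 3 → met
10. surety bond $115,000 ≥ $100,000 → met
Not met: 1, 2, 5

1, 2, 5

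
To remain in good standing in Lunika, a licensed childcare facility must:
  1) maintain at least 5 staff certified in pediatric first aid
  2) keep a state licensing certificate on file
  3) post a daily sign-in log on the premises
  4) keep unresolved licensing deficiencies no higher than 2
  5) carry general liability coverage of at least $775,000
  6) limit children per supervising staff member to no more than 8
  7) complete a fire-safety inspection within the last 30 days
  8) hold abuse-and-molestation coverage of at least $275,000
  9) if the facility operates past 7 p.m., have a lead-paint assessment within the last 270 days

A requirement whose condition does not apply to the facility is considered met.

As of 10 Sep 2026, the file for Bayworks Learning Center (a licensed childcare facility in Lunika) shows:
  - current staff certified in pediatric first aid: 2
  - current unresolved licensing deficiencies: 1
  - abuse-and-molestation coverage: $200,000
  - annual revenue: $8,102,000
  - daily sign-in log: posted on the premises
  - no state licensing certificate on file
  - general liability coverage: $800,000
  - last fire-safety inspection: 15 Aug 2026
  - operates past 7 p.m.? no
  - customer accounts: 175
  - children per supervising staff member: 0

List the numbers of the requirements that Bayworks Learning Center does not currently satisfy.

1. staff certified in pediatric first aid 2 < 5 → not met
2. state licensing certificate absent → not met
3. daily sign-in log present → met
4. unresolved licensing deficiencies 1 ≤ 2 → met
5. general liability coverage $800,000 ≥ $775,000 → met
6. children per supervising staff member 0 ≤ 8 → met
7. fire-safety inspection 26 days ago vs limit 30 → met
8. abuse-and-molestation coverage $200,000 < $275,000 → not met
9. condition 'operates past 7 p.m.' does not hold → requirement n/a → met
Not met: 1, 2, 8

1, 2, 8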